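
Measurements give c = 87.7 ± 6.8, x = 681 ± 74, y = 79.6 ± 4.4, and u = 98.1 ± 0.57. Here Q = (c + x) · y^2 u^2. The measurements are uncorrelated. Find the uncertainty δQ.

6.91e+09

Let w = c + x = 769. δw = √(δc² + δx²) = √(46.2 + 5480) = 74.3, so δw/w = 0.0967.
Q is then a monomial in w, y, u:
δQ/Q = √((δw/w)² + (2·δy/y)² + (2·δu/u)²) = √(0.00935 + 0.0122 + 0.000135) = 0.147
Q = 4.69e+10, so δQ = 0.147 × 4.69e+10 = 6.91e+09.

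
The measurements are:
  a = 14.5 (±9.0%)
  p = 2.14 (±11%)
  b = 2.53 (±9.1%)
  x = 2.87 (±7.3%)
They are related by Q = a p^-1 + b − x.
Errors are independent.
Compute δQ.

1.01

Let w = a·p^-1 = 6.78. δw/w = √((1·δa/a)² + (-1·δp/p)²) = √(0.00810 + 0.0121) = 0.142, so δw = 0.963.
Q = w + b − x: δQ = √(δw² + δb² + δx²) = √(0.927 + 0.0530 + 0.0439) = 1.01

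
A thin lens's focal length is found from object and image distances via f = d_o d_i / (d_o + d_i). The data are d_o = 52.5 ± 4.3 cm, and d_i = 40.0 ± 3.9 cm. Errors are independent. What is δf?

1.49 cm

∂f/∂d_o = (d_i/(d_o+d_i))² = 0.187;  ∂f/∂d_i = (d_o/(d_o+d_i))² = 0.322
δf = √((∂f/∂d_o · δd_o)² + (∂f/∂d_i · δd_i)²) = √(0.647 + 1.58) = 1.49 cm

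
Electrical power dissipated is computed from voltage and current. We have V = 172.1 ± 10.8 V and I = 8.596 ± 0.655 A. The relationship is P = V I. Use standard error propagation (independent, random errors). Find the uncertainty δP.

Relative error in a monomial: (δP/P)² = Σ (nᵢ · δxᵢ/xᵢ)².
  (1·δV/V)² = (1×0.0628)² = 0.00394;  (1·δI/I)² = (1×0.0762)² = 0.00581
δP/P = √(0.00974) = 0.0987
P = 1479 W, so δP = 0.0987 × 1479 = 146 W.

146 W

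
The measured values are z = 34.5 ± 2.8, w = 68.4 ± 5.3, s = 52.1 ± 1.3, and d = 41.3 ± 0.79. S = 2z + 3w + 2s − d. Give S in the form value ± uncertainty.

Absolute uncertainties add in quadrature for a linear combination:
  (2·δz)² = 31.4;  (3·δw)² = 253;  (2·δs)² = 6.76;  (δd)² = 0.624
δS = √(292) = 17.1
S = 337.

337 ± 17.1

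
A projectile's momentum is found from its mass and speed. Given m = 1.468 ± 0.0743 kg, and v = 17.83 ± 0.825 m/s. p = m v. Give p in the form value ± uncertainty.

26.17 ± 1.79 kg·m/s

Each factor contributes (exponent × relative error)² to (δp/p)²:
  (1·δm/m)² = (1×0.0506)² = 0.00256;  (1·δv/v)² = (1×0.0463)² = 0.00214
δp/p = √(0.00470) = 0.0686
p = 26.17 kg·m/s, so δp = 0.0686 × 26.17 = 1.79 kg·m/s.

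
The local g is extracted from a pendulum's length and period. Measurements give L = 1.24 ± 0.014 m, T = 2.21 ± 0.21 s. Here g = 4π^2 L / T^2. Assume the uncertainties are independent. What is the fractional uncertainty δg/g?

Each factor contributes (exponent × relative error)² to (δg/g)²:
  (1·δL/L)² = (1×0.0113)² = 0.000127;  (-2·δT/T)² = (-2×0.0950)² = 0.0361
δg/g = √(0.0362) = 0.190

0.190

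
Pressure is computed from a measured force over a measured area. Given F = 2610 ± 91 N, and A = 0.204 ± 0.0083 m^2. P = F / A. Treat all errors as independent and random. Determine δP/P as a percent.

5.36%

Products/powers → add relative errors in quadrature, weighted by exponent:
  (1·δF/F)² = (1×0.0349)² = 0.00122;  (-1·δA/A)² = (-1×0.0407)² = 0.00166
δP/P = √(0.00287) = 0.0536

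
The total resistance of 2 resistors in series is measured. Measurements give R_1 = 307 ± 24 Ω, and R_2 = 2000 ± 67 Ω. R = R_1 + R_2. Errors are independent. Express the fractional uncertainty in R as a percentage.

For a sum/difference, combine absolute errors in quadrature:
  (δR_1)² = 576;  (δR_2)² = 4490
δR = √(5060) = 71.2 Ω
R = 2310 Ω, so δR/R = 71.2/2310 = 0.0308.

3.08%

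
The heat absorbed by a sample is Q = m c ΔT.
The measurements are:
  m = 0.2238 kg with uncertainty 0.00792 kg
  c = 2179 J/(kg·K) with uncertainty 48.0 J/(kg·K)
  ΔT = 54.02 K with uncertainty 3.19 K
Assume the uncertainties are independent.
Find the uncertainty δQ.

Relative error in a monomial: (δQ/Q)² = Σ (nᵢ · δxᵢ/xᵢ)².
  (1·δm/m)² = (1×0.0354)² = 0.00125;  (1·δc/c)² = (1×0.0220)² = 0.000485;  (1·δΔT/ΔT)² = (1×0.0591)² = 0.00349
δQ/Q = √(0.00522) = 0.0723
Q = 26340 J, so δQ = 0.0723 × 26340 = 1900 J.

1900 J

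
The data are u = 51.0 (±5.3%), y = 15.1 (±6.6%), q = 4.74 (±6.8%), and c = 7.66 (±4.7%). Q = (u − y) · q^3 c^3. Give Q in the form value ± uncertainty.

(1.72 ± 0.448) × 10^6

Let w = u − y = 35.9. δw = √(δu² + δy²) = √(7.31 + 0.993) = 2.88, so δw/w = 0.0802.
Q is then a monomial in w, q, c:
δQ/Q = √((δw/w)² + (3·δq/q)² + (3·δc/c)²) = √(0.00644 + 0.0416 + 0.0199) = 0.261
Q = 1.72e+06, so δQ = 0.261 × 1.72e+06 = 4.48e+05.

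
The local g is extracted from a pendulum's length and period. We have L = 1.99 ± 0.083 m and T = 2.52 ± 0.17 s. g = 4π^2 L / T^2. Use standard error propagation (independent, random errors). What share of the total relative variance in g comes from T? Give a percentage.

(δg/g)² = (1·δL/L)² + (-2·δT/T)²
  L term: (1×0.0417)² = 0.00174
  T term: (-2×0.0675)² = 0.0182
Total = 0.0199. Share from T = 0.0182/0.0199 = 0.913.

91.3%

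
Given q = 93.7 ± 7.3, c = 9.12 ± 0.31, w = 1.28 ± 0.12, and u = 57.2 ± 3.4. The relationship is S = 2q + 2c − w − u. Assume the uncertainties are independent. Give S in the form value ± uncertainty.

147 ± 15.0

Sums and differences: (δS)² = Σ (cᵢ δxᵢ)².
  (2·δq)² = 213;  (2·δc)² = 0.384;  (δw)² = 0.0144;  (δu)² = 11.6
δS = √(225) = 15.0
S = 147.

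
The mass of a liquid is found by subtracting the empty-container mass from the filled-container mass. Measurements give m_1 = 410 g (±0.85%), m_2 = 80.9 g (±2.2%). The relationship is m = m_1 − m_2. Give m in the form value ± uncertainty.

329 ± 3.91 g

m is a linear combination, so absolute uncertainties add in quadrature:
  (δm_1)² = 12.1;  (δm_2)² = 3.17
δm = √(15.3) = 3.91 g
m = 329 g.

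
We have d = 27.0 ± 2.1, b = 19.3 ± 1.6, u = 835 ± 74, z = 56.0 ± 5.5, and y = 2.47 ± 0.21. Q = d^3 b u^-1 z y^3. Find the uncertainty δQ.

Relative error in a monomial: (δQ/Q)² = Σ (nᵢ · δxᵢ/xᵢ)².
  (3·δd/d)² = (3×0.0778)² = 0.0544;  (1·δb/b)² = (1×0.0829)² = 0.00687;  (-1·δu/u)² = (-1×0.0886)² = 0.00785;  (1·δz/z)² = (1×0.0982)² = 0.00965;  (3·δy/y)² = (3×0.0850)² = 0.0651
δQ/Q = √(0.144) = 0.379
Q = 3.84e+05, so δQ = 0.379 × 3.84e+05 = 1.46e+05.

1.46e+05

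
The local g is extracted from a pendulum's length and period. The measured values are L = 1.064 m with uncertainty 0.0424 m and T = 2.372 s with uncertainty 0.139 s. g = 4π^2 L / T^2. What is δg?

Products/powers → add relative errors in quadrature, weighted by exponent:
  (1·δL/L)² = (1×0.0398)² = 0.00159;  (-2·δT/T)² = (-2×0.0586)² = 0.0137
δg/g = √(0.0153) = 0.124
g = 7.466 m/s^2, so δg = 0.124 × 7.466 = 0.924 m/s^2.

0.924 m/s^2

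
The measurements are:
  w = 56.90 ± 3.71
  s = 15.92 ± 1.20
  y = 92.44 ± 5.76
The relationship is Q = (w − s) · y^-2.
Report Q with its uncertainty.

Let u = w − s = 40.98. δu = √(δw² + δs²) = √(13.8 + 1.44) = 3.90, so δu/u = 0.0951.
Q is then a monomial in u, y:
δQ/Q = √((δu/u)² + (-2·δy/y)²) = √(0.00905 + 0.0155) = 0.157
Q = 0.004796, so δQ = 0.157 × 0.004796 = 0.000752.

0.004796 ± 0.000752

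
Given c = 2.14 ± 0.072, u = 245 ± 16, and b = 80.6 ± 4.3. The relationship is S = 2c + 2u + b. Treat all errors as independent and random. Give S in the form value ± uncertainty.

S is a linear combination, so absolute uncertainties add in quadrature:
  (2·δc)² = 0.0207;  (2·δu)² = 1020;  (δb)² = 18.5
δS = √(1040) = 32.3
S = 575.

575 ± 32.3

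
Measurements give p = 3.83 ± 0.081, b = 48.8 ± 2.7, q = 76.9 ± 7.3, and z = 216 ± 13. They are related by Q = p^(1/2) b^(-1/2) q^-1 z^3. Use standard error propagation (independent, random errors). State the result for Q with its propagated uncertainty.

36700 ± 7570

For a monomial Q ∝ p^(1/2), b^(-1/2), q^-1, z^3, fractional errors add in quadrature:
  (½·δp/p)² = (0.5×0.0211)² = 0.000112;  (−½·δb/b)² = (-0.5×0.0553)² = 0.000765;  (-1·δq/q)² = (-1×0.0949)² = 0.00901;  (3·δz/z)² = (3×0.0602)² = 0.0326
δQ/Q = √(0.0425) = 0.206
Q = 36700, so δQ = 0.206 × 36700 = 7570.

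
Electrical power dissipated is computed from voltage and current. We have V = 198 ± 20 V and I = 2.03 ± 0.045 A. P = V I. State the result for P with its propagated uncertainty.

Products/powers → add relative errors in quadrature, weighted by exponent:
  (1·δV/V)² = (1×0.101)² = 0.0102;  (1·δI/I)² = (1×0.0222)² = 0.000491
δP/P = √(0.0107) = 0.103
P = 402 W, so δP = 0.103 × 402 = 41.6 W.

402 ± 41.6 W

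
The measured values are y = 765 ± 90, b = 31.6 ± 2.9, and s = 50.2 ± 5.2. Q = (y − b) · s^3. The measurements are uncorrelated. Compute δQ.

3.1e+07

Let u = y − b = 733. δu = √(δy² + δb²) = √(8100 + 8.41) = 90.0, so δu/u = 0.123.
Q is then a monomial in u, s:
δQ/Q = √((δu/u)² + (3·δs/s)²) = √(0.0151 + 0.0966) = 0.334
Q = 9.28e+07, so δQ = 0.334 × 9.28e+07 = 3.1e+07.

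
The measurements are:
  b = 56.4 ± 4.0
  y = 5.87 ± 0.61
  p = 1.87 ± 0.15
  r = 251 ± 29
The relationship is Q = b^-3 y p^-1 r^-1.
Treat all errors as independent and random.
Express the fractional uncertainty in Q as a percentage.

Since Q is a product/quotient, work with relative uncertainties:
  (-3·δb/b)² = (-3×0.0709)² = 0.0453;  (1·δy/y)² = (1×0.104)² = 0.0108;  (-1·δp/p)² = (-1×0.0802)² = 0.00643;  (-1·δr/r)² = (-1×0.116)² = 0.0133
δQ/Q = √(0.0759) = 0.275

27.5%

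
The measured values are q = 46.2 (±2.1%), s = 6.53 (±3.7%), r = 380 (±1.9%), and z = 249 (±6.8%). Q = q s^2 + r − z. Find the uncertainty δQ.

153

Let p = q·s^2 = 1970. δp/p = √((1·δq/q)² + (2·δs/s)²) = √(0.000441 + 0.00548) = 0.0769, so δp = 152.
Q = p + r − z: δQ = √(δp² + δr² + δz²) = √(23000 + 52.1 + 287) = 153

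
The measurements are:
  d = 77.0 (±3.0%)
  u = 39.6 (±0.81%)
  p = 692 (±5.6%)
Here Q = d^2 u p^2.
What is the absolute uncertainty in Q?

Q is a product of powers, so relative uncertainties combine in quadrature:
  (2·δd/d)² = (2×0.0300)² = 0.00360;  (1·δu/u)² = (1×0.00810)² = 6.56e-05;  (2·δp/p)² = (2×0.0560)² = 0.0125
δQ/Q = √(0.0162) = 0.127
Q = 1.12e+11, so δQ = 0.127 × 1.12e+11 = 1.43e+10.

1.43e+10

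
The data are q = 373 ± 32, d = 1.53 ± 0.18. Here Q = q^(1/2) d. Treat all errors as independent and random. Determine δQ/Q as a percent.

12.5%

Products/powers → add relative errors in quadrature, weighted by exponent:
  (½·δq/q)² = (0.5×0.0858)² = 0.00184;  (1·δd/d)² = (1×0.118)² = 0.0138
δQ/Q = √(0.0157) = 0.125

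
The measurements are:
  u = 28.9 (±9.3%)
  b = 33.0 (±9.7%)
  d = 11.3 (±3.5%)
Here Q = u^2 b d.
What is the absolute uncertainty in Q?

Each factor contributes (exponent × relative error)² to (δQ/Q)²:
  (2·δu/u)² = (2×0.0930)² = 0.0346;  (1·δb/b)² = (1×0.0970)² = 0.00941;  (1·δd/d)² = (1×0.0350)² = 0.00123
δQ/Q = √(0.0452) = 0.213
Q = 3.11e+05, so δQ = 0.213 × 3.11e+05 = 66200.

66200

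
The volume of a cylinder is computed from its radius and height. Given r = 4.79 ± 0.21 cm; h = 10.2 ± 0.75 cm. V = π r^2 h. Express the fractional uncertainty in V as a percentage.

11.4%

Products/powers → add relative errors in quadrature, weighted by exponent:
  (2·δr/r)² = (2×0.0438)² = 0.00769;  (1·δh/h)² = (1×0.0735)² = 0.00541
δV/V = √(0.0131) = 0.114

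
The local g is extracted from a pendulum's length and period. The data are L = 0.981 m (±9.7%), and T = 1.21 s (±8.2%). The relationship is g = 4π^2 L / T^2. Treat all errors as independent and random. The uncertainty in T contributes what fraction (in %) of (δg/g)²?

(δg/g)² = (1·δL/L)² + (-2·δT/T)²
  L term: (1×0.0970)² = 0.00941
  T term: (-2×0.0820)² = 0.0269
Total = 0.0363. Share from T = 0.0269/0.0363 = 0.741.

74.1%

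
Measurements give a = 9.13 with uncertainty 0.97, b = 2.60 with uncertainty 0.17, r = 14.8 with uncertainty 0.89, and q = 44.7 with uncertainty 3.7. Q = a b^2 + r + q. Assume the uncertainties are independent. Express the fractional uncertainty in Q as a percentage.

9.13%

Let p = a·b^2 = 61.7. δp/p = √((1·δa/a)² + (2·δb/b)²) = √(0.0113 + 0.0171) = 0.168, so δp = 10.4.
Q = p + r + q: δQ = √(δp² + δr² + δq²) = √(108 + 0.792 + 13.7) = 11.1
Q = 121, so δQ/Q = 11.1/121 = 0.0913.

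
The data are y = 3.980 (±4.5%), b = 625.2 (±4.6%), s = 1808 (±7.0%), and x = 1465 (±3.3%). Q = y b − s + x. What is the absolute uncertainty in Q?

210

Let p = y·b = 2488. δp/p = √((1·δy/y)² + (1·δb/b)²) = √(0.00202 + 0.00212) = 0.0644, so δp = 160.
Q = p − s + x: δQ = √(δp² + δs² + δx²) = √(25600 + 16000 + 2340) = 210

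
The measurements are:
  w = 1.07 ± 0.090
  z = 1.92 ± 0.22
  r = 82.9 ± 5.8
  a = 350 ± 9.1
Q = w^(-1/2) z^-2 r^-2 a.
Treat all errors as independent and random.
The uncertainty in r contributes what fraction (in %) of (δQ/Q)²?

26.3%

(δQ/Q)² = (−½·δw/w)² + (-2·δz/z)² + (-2·δr/r)² + (1·δa/a)²
  w term: (-0.5×0.0841)² = 0.00177
  z term: (-2×0.115)² = 0.0525
  r term: (-2×0.0700)² = 0.0196
  a term: (1×0.0260)² = 0.000676
Total = 0.0745. Share from r = 0.0196/0.0745 = 0.263.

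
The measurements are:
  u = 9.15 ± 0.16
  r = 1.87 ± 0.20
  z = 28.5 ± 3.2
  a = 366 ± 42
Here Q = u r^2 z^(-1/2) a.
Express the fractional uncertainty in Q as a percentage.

Products/powers → add relative errors in quadrature, weighted by exponent:
  (1·δu/u)² = (1×0.0175)² = 0.000306;  (2·δr/r)² = (2×0.107)² = 0.0458;  (−½·δz/z)² = (-0.5×0.112)² = 0.00315;  (1·δa/a)² = (1×0.115)² = 0.0132
δQ/Q = √(0.0624) = 0.250

25.0%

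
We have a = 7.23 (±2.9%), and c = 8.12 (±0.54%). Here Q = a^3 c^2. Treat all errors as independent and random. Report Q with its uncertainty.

24900 ± 2180

Each factor contributes (exponent × relative error)² to (δQ/Q)²:
  (3·δa/a)² = (3×0.0290)² = 0.00757;  (2·δc/c)² = (2×0.00540)² = 0.000117
δQ/Q = √(0.00769) = 0.0877
Q = 24900, so δQ = 0.0877 × 24900 = 2180.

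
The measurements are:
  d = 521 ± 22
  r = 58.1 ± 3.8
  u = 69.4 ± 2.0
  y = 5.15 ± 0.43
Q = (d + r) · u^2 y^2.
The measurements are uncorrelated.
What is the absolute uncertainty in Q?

Let w = d + r = 579. δw = √(δd² + δr²) = √(484 + 14.4) = 22.3, so δw/w = 0.0386.
Q is then a monomial in w, u, y:
δQ/Q = √((δw/w)² + (2·δu/u)² + (2·δy/y)²) = √(0.00149 + 0.00332 + 0.0279) = 0.181
Q = 7.4e+07, so δQ = 0.181 × 7.4e+07 = 1.34e+07.

1.34e+07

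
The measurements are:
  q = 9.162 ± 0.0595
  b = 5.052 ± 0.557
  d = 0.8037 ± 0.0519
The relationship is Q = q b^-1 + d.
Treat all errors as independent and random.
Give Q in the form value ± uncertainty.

2.617 ± 0.207

Let p = q·b^-1 = 1.814. δp/p = √((1·δq/q)² + (-1·δb/b)²) = √(4.22e-05 + 0.0122) = 0.110, so δp = 0.200.
Q = p + d: δQ = √(δp² + δd²) = √(0.0401 + 0.00269) = 0.207
Q = 2.617.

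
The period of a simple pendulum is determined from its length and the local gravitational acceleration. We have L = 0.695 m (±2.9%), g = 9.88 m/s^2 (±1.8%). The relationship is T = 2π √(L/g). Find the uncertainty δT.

0.0284 s

For a monomial T ∝ L^(1/2), g^(-1/2), fractional errors add in quadrature:
  (½·δL/L)² = (0.5×0.0290)² = 0.000210;  (−½·δg/g)² = (-0.5×0.0180)² = 8.1e-05
δT/T = √(0.000291) = 0.0171
T = 1.67 s, so δT = 0.0171 × 1.67 = 0.0284 s.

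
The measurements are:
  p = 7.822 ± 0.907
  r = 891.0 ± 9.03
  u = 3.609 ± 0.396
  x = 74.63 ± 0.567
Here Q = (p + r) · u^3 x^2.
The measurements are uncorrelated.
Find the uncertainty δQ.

7.76e+07

Let w = p + r = 898.8. δw = √(δp² + δr²) = √(0.823 + 81.5) = 9.08, so δw/w = 0.0101.
Q is then a monomial in w, u, x:
δQ/Q = √((δw/w)² + (3·δu/u)² + (2·δx/x)²) = √(0.000102 + 0.108 + 0.000231) = 0.330
Q = 2.353e+08, so δQ = 0.330 × 2.353e+08 = 7.76e+07.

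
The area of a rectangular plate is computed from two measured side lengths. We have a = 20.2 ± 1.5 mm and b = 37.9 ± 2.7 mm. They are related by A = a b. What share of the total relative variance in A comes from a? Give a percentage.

(δA/A)² = (1·δa/a)² + (1·δb/b)²
  a term: (1×0.0743)² = 0.00551
  b term: (1×0.0712)² = 0.00508
Total = 0.0106. Share from a = 0.00551/0.0106 = 0.521.

52.1%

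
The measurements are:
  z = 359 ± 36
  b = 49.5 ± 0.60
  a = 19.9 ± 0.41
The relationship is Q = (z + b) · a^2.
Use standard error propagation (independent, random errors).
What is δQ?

Let u = z + b = 408. δu = √(δz² + δb²) = √(1300 + 0.360) = 36.0, so δu/u = 0.0881.
Q is then a monomial in u, a:
δQ/Q = √((δu/u)² + (2·δa/a)²) = √(0.00777 + 0.00170) = 0.0973
Q = 1.62e+05, so δQ = 0.0973 × 1.62e+05 = 15700.

15700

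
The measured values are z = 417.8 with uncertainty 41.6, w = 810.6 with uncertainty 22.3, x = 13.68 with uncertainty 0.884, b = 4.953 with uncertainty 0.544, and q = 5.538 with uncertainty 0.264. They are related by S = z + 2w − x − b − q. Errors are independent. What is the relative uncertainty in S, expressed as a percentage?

3.03%

Sums and differences: (δS)² = Σ (cᵢ δxᵢ)².
  (δz)² = 1730;  (2·δw)² = 1990;  (δx)² = 0.781;  (δb)² = 0.296;  (δq)² = 0.0697
δS = √(3720) = 61.0
S = 2015, so δS/S = 61.0/2015 = 0.0303.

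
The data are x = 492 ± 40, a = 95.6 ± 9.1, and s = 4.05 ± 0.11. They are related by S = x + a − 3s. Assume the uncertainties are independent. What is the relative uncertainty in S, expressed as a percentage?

For a sum/difference, combine absolute errors in quadrature:
  (δx)² = 1600;  (δa)² = 82.8;  (3·δs)² = 0.109
δS = √(1680) = 41.0
S = 575, so δS/S = 41.0/575 = 0.0713.

7.13%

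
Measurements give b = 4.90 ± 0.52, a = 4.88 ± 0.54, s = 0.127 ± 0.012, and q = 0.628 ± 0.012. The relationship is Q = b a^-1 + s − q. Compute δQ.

0.155

Let p = b·a^-1 = 1.00. δp/p = √((1·δb/b)² + (-1·δa/a)²) = √(0.0113 + 0.0122) = 0.153, so δp = 0.154.
Q = p + s − q: δQ = √(δp² + δs² + δq²) = √(0.0237 + 0.000144 + 0.000144) = 0.155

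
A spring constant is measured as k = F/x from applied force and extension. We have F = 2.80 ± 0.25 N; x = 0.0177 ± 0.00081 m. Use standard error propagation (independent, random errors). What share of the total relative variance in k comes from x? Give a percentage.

20.8%

(δk/k)² = (1·δF/F)² + (-1·δx/x)²
  F term: (1×0.0893)² = 0.00797
  x term: (-1×0.0458)² = 0.00209
Total = 0.0101. Share from x = 0.00209/0.0101 = 0.208.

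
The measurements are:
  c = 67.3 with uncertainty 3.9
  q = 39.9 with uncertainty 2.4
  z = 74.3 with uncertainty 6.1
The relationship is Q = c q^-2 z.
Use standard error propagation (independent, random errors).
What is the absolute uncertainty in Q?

Q is a product of powers, so relative uncertainties combine in quadrature:
  (1·δc/c)² = (1×0.0579)² = 0.00336;  (-2·δq/q)² = (-2×0.0602)² = 0.0145;  (1·δz/z)² = (1×0.0821)² = 0.00674
δQ/Q = √(0.0246) = 0.157
Q = 3.14, so δQ = 0.157 × 3.14 = 0.492.

0.492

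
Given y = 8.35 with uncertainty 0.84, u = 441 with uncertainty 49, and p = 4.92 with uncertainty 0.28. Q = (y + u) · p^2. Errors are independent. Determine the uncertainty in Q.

1710

Let w = y + u = 449. δw = √(δy² + δu²) = √(0.706 + 2400) = 49.0, so δw/w = 0.109.
Q is then a monomial in w, p:
δQ/Q = √((δw/w)² + (2·δp/p)²) = √(0.0119 + 0.0130) = 0.158
Q = 10900, so δQ = 0.158 × 10900 = 1710.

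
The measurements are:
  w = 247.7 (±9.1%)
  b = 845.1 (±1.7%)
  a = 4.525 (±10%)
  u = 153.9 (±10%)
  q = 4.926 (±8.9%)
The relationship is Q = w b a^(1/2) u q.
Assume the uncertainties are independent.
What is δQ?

Products/powers → add relative errors in quadrature, weighted by exponent:
  (1·δw/w)² = (1×0.0910)² = 0.00828;  (1·δb/b)² = (1×0.0170)² = 0.000289;  (½·δa/a)² = (0.5×0.100)² = 0.00250;  (1·δu/u)² = (1×0.100)² = 0.0100;  (1·δq/q)² = (1×0.0890)² = 0.00792
δQ/Q = √(0.0290) = 0.170
Q = 3.376e+08, so δQ = 0.170 × 3.376e+08 = 5.75e+07.

5.75e+07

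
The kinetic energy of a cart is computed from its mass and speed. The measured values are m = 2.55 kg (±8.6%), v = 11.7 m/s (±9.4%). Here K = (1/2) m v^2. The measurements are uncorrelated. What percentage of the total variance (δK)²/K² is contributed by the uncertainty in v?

(δK/K)² = (1·δm/m)² + (2·δv/v)²
  m term: (1×0.0860)² = 0.00740
  v term: (2×0.0940)² = 0.0353
Total = 0.0427. Share from v = 0.0353/0.0427 = 0.827.

82.7%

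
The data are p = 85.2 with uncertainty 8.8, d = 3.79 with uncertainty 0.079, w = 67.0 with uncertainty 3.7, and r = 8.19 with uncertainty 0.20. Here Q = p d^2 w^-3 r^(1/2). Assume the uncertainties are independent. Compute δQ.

0.00233

Relative error in a monomial: (δQ/Q)² = Σ (nᵢ · δxᵢ/xᵢ)².
  (1·δp/p)² = (1×0.103)² = 0.0107;  (2·δd/d)² = (2×0.0208)² = 0.00174;  (-3·δw/w)² = (-3×0.0552)² = 0.0274;  (½·δr/r)² = (0.5×0.0244)² = 0.000149
δQ/Q = √(0.0400) = 0.200
Q = 0.0116, so δQ = 0.200 × 0.0116 = 0.00233.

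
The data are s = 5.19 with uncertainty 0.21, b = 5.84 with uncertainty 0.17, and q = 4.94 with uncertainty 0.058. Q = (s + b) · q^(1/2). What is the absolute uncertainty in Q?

Let u = s + b = 11.0. δu = √(δs² + δb²) = √(0.0441 + 0.0289) = 0.270, so δu/u = 0.0245.
Q is then a monomial in u, q:
δQ/Q = √((δu/u)² + (½·δq/q)²) = √(0.000600 + 3.45e-05) = 0.0252
Q = 24.5, so δQ = 0.0252 × 24.5 = 0.618.

0.618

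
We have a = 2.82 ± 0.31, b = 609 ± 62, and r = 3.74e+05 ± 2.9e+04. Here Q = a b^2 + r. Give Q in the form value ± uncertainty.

(1.42 ± 0.244) × 10^6

Let p = a·b^2 = 1.05e+06. δp/p = √((1·δa/a)² + (2·δb/b)²) = √(0.0121 + 0.0415) = 0.231, so δp = 2.42e+05.
Q = p + r: δQ = √(δp² + δr²) = √(5.86e+10 + 8.41e+08) = 2.44e+05
Q = 1.42e+06.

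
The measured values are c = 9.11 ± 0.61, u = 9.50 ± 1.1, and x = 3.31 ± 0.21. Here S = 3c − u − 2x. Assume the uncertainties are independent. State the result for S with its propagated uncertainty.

11.2 ± 2.18

S is a linear combination, so absolute uncertainties add in quadrature:
  (3·δc)² = 3.35;  (δu)² = 1.21;  (2·δx)² = 0.176
δS = √(4.74) = 2.18
S = 11.2.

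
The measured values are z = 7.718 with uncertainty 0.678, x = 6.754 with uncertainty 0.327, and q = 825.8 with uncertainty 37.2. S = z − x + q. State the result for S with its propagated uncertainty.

S is a linear combination, so absolute uncertainties add in quadrature:
  (δz)² = 0.460;  (δx)² = 0.107;  (δq)² = 1380
δS = √(1380) = 37.2
S = 826.8.

826.8 ± 37.2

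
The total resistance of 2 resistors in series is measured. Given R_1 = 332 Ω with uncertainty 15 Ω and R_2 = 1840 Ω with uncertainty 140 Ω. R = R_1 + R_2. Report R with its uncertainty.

Absolute uncertainties add in quadrature for a linear combination:
  (δR_1)² = 225;  (δR_2)² = 19600
δR = √(19800) = 141 Ω
R = 2170 Ω.

2170 ± 141 Ω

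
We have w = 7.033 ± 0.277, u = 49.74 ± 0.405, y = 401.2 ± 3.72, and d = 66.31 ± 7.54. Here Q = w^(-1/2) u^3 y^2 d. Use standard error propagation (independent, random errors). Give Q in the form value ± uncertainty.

Relative error in a monomial: (δQ/Q)² = Σ (nᵢ · δxᵢ/xᵢ)².
  (−½·δw/w)² = (-0.5×0.0394)² = 0.000388;  (3·δu/u)² = (3×0.00814)² = 0.000597;  (2·δy/y)² = (2×0.00927)² = 0.000344;  (1·δd/d)² = (1×0.114)² = 0.0129
δQ/Q = √(0.0143) = 0.119
Q = 4.953e+11, so δQ = 0.119 × 4.953e+11 = 5.91e+10.

(4.953 ± 0.591) × 10^11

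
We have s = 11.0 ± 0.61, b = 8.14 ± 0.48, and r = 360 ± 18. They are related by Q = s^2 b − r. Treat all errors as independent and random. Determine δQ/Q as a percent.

Let p = s^2·b = 985. δp/p = √((2·δs/s)² + (1·δb/b)²) = √(0.0123 + 0.00348) = 0.126, so δp = 124.
Q = p − r: δQ = √(δp² + δr²) = √(15300 + 324) = 125
Q = 625, so δQ/Q = 125/625 = 0.200.

20.0%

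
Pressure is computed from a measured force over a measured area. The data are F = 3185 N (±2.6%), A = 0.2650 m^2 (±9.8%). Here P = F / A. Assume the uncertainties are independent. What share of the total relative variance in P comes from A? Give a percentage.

(δP/P)² = (1·δF/F)² + (-1·δA/A)²
  F term: (1×0.0260)² = 0.000676
  A term: (-1×0.0980)² = 0.00960
Total = 0.0103. Share from A = 0.00960/0.0103 = 0.934.

93.4%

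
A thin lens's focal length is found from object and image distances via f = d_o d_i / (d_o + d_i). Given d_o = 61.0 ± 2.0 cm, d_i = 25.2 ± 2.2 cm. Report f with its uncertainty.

17.8 ± 1.11 cm

∂f/∂d_o = (d_i/(d_o+d_i))² = 0.0855;  ∂f/∂d_i = (d_o/(d_o+d_i))² = 0.501
δf = √((∂f/∂d_o · δd_o)² + (∂f/∂d_i · δd_i)²) = √(0.0292 + 1.21) = 1.11 cm
f = 17.8 cm.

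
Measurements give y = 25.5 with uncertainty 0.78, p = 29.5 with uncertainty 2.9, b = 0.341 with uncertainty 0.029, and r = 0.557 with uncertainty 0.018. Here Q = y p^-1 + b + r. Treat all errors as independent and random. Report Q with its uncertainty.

1.76 ± 0.0953

Let w = y·p^-1 = 0.864. δw/w = √((1·δy/y)² + (-1·δp/p)²) = √(0.000936 + 0.00966) = 0.103, so δw = 0.0890.
Q = w + b + r: δQ = √(δw² + δb² + δr²) = √(0.00792 + 0.000841 + 0.000324) = 0.0953
Q = 1.76.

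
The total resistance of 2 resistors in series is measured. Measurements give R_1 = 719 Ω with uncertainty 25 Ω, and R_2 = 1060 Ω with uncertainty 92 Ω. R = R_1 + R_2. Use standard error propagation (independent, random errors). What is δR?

95.3 Ω

Sums and differences: (δR)² = Σ (cᵢ δxᵢ)².
  (δR_1)² = 625;  (δR_2)² = 8460
δR = √(9090) = 95.3 Ω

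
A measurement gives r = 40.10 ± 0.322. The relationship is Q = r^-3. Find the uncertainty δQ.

Q ∝ r^-3, so δQ/Q = |-3| · δr/r = 3 × 0.00803 = 0.0241.
Q = 1.551e-05, so δQ = 0.0241 × 1.551e-05 = 3.74e-07.

3.74e-07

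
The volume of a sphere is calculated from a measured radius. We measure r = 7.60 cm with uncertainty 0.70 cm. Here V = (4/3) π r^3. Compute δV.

508 cm^3

V ∝ r^3, so δV/V = |3| · δr/r = 3 × 0.0921 = 0.276.
V = 1840 cm^3, so δV = 0.276 × 1840 = 508 cm^3.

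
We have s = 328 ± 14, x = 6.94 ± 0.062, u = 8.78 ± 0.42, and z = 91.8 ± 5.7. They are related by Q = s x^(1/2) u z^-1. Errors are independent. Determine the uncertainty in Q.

For a monomial Q ∝ s, x^(1/2), u, z^-1, fractional errors add in quadrature:
  (1·δs/s)² = (1×0.0427)² = 0.00182;  (½·δx/x)² = (0.5×0.00893)² = 2e-05;  (1·δu/u)² = (1×0.0478)² = 0.00229;  (-1·δz/z)² = (-1×0.0621)² = 0.00386
δQ/Q = √(0.00799) = 0.0894
Q = 82.6, so δQ = 0.0894 × 82.6 = 7.39.

7.39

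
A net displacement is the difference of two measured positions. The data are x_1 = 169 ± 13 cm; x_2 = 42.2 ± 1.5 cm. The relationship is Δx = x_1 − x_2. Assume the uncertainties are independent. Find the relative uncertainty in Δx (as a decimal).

0.103

Absolute uncertainties add in quadrature for a linear combination:
  (δx_1)² = 169;  (δx_2)² = 2.25
δΔx = √(171) = 13.1 cm
Δx = 127 cm, so δΔx/Δx = 13.1/127 = 0.103.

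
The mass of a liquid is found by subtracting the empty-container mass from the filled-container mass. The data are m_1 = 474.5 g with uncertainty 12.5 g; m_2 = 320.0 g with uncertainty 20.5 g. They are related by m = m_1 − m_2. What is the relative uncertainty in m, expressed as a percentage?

15.5%

Each term contributes (cᵢ δxᵢ)² to (δm)²:
  (δm_1)² = 156;  (δm_2)² = 420
δm = √(576) = 24.0 g
m = 154.5 g, so δm/m = 24.0/154.5 = 0.155.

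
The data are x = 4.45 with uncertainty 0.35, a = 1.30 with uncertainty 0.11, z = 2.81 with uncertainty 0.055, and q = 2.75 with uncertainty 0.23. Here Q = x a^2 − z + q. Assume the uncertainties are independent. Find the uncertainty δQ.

Let p = x·a^2 = 7.52. δp/p = √((1·δx/x)² + (2·δa/a)²) = √(0.00619 + 0.0286) = 0.187, so δp = 1.40.
Q = p − z + q: δQ = √(δp² + δz² + δq²) = √(1.97 + 0.00302 + 0.0529) = 1.42

1.42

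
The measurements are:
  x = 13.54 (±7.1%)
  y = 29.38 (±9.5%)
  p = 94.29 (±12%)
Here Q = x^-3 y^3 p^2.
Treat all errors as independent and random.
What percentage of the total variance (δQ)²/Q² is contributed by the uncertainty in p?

(δQ/Q)² = (-3·δx/x)² + (3·δy/y)² + (2·δp/p)²
  x term: (-3×0.0710)² = 0.0454
  y term: (3×0.0950)² = 0.0812
  p term: (2×0.120)² = 0.0576
Total = 0.184. Share from p = 0.0576/0.184 = 0.313.

31.3%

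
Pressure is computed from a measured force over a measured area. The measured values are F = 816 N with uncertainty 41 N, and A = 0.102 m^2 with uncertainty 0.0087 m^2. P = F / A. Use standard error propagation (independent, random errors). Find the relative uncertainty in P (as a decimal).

0.0990

Products/powers → add relative errors in quadrature, weighted by exponent:
  (1·δF/F)² = (1×0.0502)² = 0.00252;  (-1·δA/A)² = (-1×0.0853)² = 0.00728
δP/P = √(0.00980) = 0.0990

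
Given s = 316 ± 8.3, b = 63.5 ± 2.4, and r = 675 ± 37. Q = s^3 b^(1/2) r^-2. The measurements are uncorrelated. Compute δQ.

75.2

Since Q is a product/quotient, work with relative uncertainties:
  (3·δs/s)² = (3×0.0263)² = 0.00621;  (½·δb/b)² = (0.5×0.0378)² = 0.000357;  (-2·δr/r)² = (-2×0.0548)² = 0.0120
δQ/Q = √(0.0186) = 0.136
Q = 552, so δQ = 0.136 × 552 = 75.2.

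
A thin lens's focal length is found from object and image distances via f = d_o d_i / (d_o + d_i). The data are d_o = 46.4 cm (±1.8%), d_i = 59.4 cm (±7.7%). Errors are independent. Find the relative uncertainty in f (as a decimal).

0.0352

∂f/∂d_o = (d_i/(d_o+d_i))² = 0.315;  ∂f/∂d_i = (d_o/(d_o+d_i))² = 0.192
δf = √((∂f/∂d_o · δd_o)² + (∂f/∂d_i · δd_i)²) = √(0.0693 + 0.774) = 0.918 cm
f = 26.1 cm, so δf/f = 0.918/26.1 = 0.0352.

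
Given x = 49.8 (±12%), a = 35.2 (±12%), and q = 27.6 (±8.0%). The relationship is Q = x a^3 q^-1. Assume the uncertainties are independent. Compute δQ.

30500

Products/powers → add relative errors in quadrature, weighted by exponent:
  (1·δx/x)² = (1×0.120)² = 0.0144;  (3·δa/a)² = (3×0.120)² = 0.130;  (-1·δq/q)² = (-1×0.0800)² = 0.00640
δQ/Q = √(0.150) = 0.388
Q = 78700, so δQ = 0.388 × 78700 = 30500.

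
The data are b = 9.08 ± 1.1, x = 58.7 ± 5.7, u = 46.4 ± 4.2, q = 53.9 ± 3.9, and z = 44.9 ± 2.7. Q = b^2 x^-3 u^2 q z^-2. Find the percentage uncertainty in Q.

Each factor contributes (exponent × relative error)² to (δQ/Q)²:
  (2·δb/b)² = (2×0.121)² = 0.0587;  (-3·δx/x)² = (-3×0.0971)² = 0.0849;  (2·δu/u)² = (2×0.0905)² = 0.0328;  (1·δq/q)² = (1×0.0724)² = 0.00524;  (-2·δz/z)² = (-2×0.0601)² = 0.0145
δQ/Q = √(0.196) = 0.443

44.3%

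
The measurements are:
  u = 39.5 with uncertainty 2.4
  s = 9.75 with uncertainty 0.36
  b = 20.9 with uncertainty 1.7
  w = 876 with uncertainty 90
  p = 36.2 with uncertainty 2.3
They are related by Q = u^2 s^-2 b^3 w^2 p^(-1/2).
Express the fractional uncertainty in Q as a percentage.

Products/powers → add relative errors in quadrature, weighted by exponent:
  (2·δu/u)² = (2×0.0608)² = 0.0148;  (-2·δs/s)² = (-2×0.0369)² = 0.00545;  (3·δb/b)² = (3×0.0813)² = 0.0595;  (2·δw/w)² = (2×0.103)² = 0.0422;  (−½·δp/p)² = (-0.5×0.0635)² = 0.00101
δQ/Q = √(0.123) = 0.351

35.1%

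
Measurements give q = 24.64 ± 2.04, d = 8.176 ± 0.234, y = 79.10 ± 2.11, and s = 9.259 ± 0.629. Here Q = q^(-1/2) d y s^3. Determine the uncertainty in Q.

Products/powers → add relative errors in quadrature, weighted by exponent:
  (−½·δq/q)² = (-0.5×0.0828)² = 0.00171;  (1·δd/d)² = (1×0.0286)² = 0.000819;  (1·δy/y)² = (1×0.0267)² = 0.000712;  (3·δs/s)² = (3×0.0679)² = 0.0415
δQ/Q = √(0.0448) = 0.212
Q = 103400, so δQ = 0.212 × 103400 = 21900.

21900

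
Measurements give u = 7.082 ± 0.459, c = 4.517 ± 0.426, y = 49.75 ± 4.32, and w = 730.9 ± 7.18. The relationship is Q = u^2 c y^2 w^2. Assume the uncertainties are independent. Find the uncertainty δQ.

Each factor contributes (exponent × relative error)² to (δQ/Q)²:
  (2·δu/u)² = (2×0.0648)² = 0.0168;  (1·δc/c)² = (1×0.0943)² = 0.00889;  (2·δy/y)² = (2×0.0868)² = 0.0302;  (2·δw/w)² = (2×0.00982)² = 0.000386
δQ/Q = √(0.0562) = 0.237
Q = 2.995e+11, so δQ = 0.237 × 2.995e+11 = 7.1e+10.

7.1e+10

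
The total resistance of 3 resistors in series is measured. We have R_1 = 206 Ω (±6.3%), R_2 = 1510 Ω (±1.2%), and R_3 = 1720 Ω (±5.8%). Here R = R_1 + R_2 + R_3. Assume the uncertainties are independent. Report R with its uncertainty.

3440 ± 102 Ω

Absolute uncertainties add in quadrature for a linear combination:
  (δR_1)² = 168;  (δR_2)² = 328;  (δR_3)² = 9950
δR = √(10400) = 102 Ω
R = 3440 Ω.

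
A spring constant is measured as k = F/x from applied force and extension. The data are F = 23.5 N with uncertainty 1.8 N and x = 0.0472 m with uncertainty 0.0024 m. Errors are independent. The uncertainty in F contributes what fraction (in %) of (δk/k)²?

69.4%

(δk/k)² = (1·δF/F)² + (-1·δx/x)²
  F term: (1×0.0766)² = 0.00587
  x term: (-1×0.0508)² = 0.00259
Total = 0.00845. Share from F = 0.00587/0.00845 = 0.694.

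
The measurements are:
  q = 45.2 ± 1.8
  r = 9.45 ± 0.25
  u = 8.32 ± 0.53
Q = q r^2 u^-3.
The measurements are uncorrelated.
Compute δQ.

Relative error in a monomial: (δQ/Q)² = Σ (nᵢ · δxᵢ/xᵢ)².
  (1·δq/q)² = (1×0.0398)² = 0.00159;  (2·δr/r)² = (2×0.0265)² = 0.00280;  (-3·δu/u)² = (-3×0.0637)² = 0.0365
δQ/Q = √(0.0409) = 0.202
Q = 7.01, so δQ = 0.202 × 7.01 = 1.42.

1.42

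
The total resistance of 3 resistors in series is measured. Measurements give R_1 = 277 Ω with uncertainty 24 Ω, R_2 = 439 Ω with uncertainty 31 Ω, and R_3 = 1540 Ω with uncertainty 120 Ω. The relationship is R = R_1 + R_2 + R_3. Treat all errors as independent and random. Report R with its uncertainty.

2260 ± 126 Ω

Absolute uncertainties add in quadrature for a linear combination:
  (δR_1)² = 576;  (δR_2)² = 961;  (δR_3)² = 14400
δR = √(15900) = 126 Ω
R = 2260 Ω.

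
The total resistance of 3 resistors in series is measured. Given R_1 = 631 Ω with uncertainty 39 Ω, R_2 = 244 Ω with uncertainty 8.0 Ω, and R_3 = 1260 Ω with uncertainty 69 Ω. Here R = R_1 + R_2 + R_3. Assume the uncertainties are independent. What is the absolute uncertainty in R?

79.7 Ω

Each term contributes (cᵢ δxᵢ)² to (δR)²:
  (δR_1)² = 1520;  (δR_2)² = 64.0;  (δR_3)² = 4760
δR = √(6350) = 79.7 Ω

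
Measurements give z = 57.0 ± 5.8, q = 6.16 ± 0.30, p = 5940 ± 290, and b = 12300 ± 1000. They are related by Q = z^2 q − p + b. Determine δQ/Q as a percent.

16.4%

Let w = z^2·q = 20000. δw/w = √((2·δz/z)² + (1·δq/q)²) = √(0.0414 + 0.00237) = 0.209, so δw = 4190.
Q = w − p + b: δQ = √(δw² + δp² + δb²) = √(1.75e+07 + 84100 + 1e+06) = 4320
Q = 26400, so δQ/Q = 4320/26400 = 0.164.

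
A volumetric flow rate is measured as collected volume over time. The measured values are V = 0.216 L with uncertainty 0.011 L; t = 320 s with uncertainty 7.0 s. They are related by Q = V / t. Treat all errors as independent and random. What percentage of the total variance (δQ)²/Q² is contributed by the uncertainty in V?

(δQ/Q)² = (1·δV/V)² + (-1·δt/t)²
  V term: (1×0.0509)² = 0.00259
  t term: (-1×0.0219)² = 0.000479
Total = 0.00307. Share from V = 0.00259/0.00307 = 0.844.

84.4%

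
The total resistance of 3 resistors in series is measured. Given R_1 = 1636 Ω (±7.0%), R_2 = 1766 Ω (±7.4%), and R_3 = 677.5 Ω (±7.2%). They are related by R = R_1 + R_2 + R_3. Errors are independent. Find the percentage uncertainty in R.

Sums and differences: (δR)² = Σ (cᵢ δxᵢ)².
  (δR_1)² = 13100;  (δR_2)² = 17100;  (δR_3)² = 2380
δR = √(32600) = 180 Ω
R = 4080 Ω, so δR/R = 180/4080 = 0.0442.

4.42%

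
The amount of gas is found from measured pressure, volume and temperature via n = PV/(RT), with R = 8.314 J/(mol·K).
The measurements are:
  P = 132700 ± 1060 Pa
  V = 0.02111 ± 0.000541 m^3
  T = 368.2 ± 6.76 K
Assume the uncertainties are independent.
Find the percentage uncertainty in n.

3.25%

Products/powers → add relative errors in quadrature, weighted by exponent:
  (1·δP/P)² = (1×0.00799)² = 6.38e-05;  (1·δV/V)² = (1×0.0256)² = 0.000657;  (-1·δT/T)² = (-1×0.0184)² = 0.000337
δn/n = √(0.00106) = 0.0325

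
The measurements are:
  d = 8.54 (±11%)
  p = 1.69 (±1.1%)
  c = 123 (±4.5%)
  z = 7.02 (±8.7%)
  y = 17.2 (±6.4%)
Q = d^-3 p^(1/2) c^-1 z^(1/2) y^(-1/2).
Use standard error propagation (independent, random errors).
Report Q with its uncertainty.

(1.08 ± 0.366) × 10^-5

Relative error in a monomial: (δQ/Q)² = Σ (nᵢ · δxᵢ/xᵢ)².
  (-3·δd/d)² = (-3×0.110)² = 0.109;  (½·δp/p)² = (0.5×0.0110)² = 3.03e-05;  (-1·δc/c)² = (-1×0.0450)² = 0.00202;  (½·δz/z)² = (0.5×0.0870)² = 0.00189;  (−½·δy/y)² = (-0.5×0.0640)² = 0.00102
δQ/Q = √(0.114) = 0.337
Q = 1.08e-05, so δQ = 0.337 × 1.08e-05 = 3.66e-06.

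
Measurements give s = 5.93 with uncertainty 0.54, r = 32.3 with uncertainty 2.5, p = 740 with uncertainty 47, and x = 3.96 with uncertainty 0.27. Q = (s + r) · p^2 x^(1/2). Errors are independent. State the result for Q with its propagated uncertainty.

Let u = s + r = 38.2. δu = √(δs² + δr²) = √(0.292 + 6.25) = 2.56, so δu/u = 0.0669.
Q is then a monomial in u, p, x:
δQ/Q = √((δu/u)² + (2·δp/p)² + (½·δx/x)²) = √(0.00448 + 0.0161 + 0.00116) = 0.148
Q = 4.17e+07, so δQ = 0.148 × 4.17e+07 = 6.15e+06.

(4.17 ± 0.615) × 10^7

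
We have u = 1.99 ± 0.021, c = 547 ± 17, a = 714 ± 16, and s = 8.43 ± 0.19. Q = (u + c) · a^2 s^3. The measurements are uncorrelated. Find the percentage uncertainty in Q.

8.68%

Let w = u + c = 549. δw = √(δu² + δc²) = √(0.000441 + 289) = 17.0, so δw/w = 0.0310.
Q is then a monomial in w, a, s:
δQ/Q = √((δw/w)² + (2·δa/a)² + (3·δs/s)²) = √(0.000959 + 0.00201 + 0.00457) = 0.0868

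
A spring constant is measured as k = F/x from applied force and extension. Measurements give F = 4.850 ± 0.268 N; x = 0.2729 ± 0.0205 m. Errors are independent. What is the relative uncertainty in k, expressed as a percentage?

Each factor contributes (exponent × relative error)² to (δk/k)²:
  (1·δF/F)² = (1×0.0553)² = 0.00305;  (-1·δx/x)² = (-1×0.0751)² = 0.00564
δk/k = √(0.00870) = 0.0933

9.33%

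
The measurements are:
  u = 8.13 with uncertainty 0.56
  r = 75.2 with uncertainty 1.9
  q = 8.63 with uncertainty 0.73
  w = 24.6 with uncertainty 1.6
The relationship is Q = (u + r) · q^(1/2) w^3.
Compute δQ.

Let h = u + r = 83.3. δh = √(δu² + δr²) = √(0.314 + 3.61) = 1.98, so δh/h = 0.0238.
Q is then a monomial in h, q, w:
δQ/Q = √((δh/h)² + (½·δq/q)² + (3·δw/w)²) = √(0.000565 + 0.00179 + 0.0381) = 0.201
Q = 3.64e+06, so δQ = 0.201 × 3.64e+06 = 7.33e+05.

7.33e+05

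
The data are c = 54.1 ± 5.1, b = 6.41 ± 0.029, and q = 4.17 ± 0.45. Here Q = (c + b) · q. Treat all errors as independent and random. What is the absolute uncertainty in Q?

Let u = c + b = 60.5. δu = √(δc² + δb²) = √(26.0 + 0.000841) = 5.10, so δu/u = 0.0843.
Q is then a monomial in u, q:
δQ/Q = √((δu/u)² + (1·δq/q)²) = √(0.00710 + 0.0116) = 0.137
Q = 252, so δQ = 0.137 × 252 = 34.6.

34.6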